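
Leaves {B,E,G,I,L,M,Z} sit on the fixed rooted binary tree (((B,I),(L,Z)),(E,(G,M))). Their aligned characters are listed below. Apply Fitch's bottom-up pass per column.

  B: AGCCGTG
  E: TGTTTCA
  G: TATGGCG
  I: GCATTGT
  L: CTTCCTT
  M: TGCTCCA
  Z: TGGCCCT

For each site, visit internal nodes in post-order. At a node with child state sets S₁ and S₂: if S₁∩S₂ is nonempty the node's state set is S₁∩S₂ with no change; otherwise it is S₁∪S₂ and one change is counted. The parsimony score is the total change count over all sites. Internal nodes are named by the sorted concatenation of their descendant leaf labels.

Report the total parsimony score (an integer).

23

BI@0: {A} ∪ {G} = {A,G} (union, +1)
LZ@0: {C} ∪ {T} = {C,T} (union, +1)
BILZ@0: {A,G} ∪ {C,T} = {A,C,G,T} (union, +1)
GM@0: {T} ∩ {T} = {T} (intersection, +0)
EGM@0: {T} ∩ {T} = {T} (intersection, +0)
BEGILMZ@0: {A,C,G,T} ∩ {T} = {T} (intersection, +0)
BI@1: {G} ∪ {C} = {C,G} (union, +1)
LZ@1: {T} ∪ {G} = {G,T} (union, +1)
BILZ@1: {C,G} ∩ {G,T} = {G} (intersection, +0)
GM@1: {A} ∪ {G} = {A,G} (union, +1)
EGM@1: {G} ∩ {A,G} = {G} (intersection, +0)
BEGILMZ@1: {G} ∩ {G} = {G} (intersection, +0)
BI@2: {C} ∪ {A} = {A,C} (union, +1)
LZ@2: {T} ∪ {G} = {G,T} (union, +1)
BILZ@2: {A,C} ∪ {G,T} = {A,C,G,T} (union, +1)
GM@2: {T} ∪ {C} = {C,T} (union, +1)
EGM@2: {T} ∩ {C,T} = {T} (intersection, +0)
BEGILMZ@2: {A,C,G,T} ∩ {T} = {T} (intersection, +0)
BI@3: {C} ∪ {T} = {C,T} (union, +1)
LZ@3: {C} ∩ {C} = {C} (intersection, +0)
BILZ@3: {C,T} ∩ {C} = {C} (intersection, +0)
GM@3: {G} ∪ {T} = {G,T} (union, +1)
EGM@3: {T} ∩ {G,T} = {T} (intersection, +0)
BEGILMZ@3: {C} ∪ {T} = {C,T} (union, +1)
BI@4: {G} ∪ {T} = {G,T} (union, +1)
LZ@4: {C} ∩ {C} = {C} (intersection, +0)
BILZ@4: {G,T} ∪ {C} = {C,G,T} (union, +1)
GM@4: {G} ∪ {C} = {C,G} (union, +1)
EGM@4: {T} ∪ {C,G} = {C,G,T} (union, +1)
BEGILMZ@4: {C,G,T} ∩ {C,G,T} = {C,G,T} (intersection, +0)
BI@5: {T} ∪ {G} = {G,T} (union, +1)
LZ@5: {T} ∪ {C} = {C,T} (union, +1)
BILZ@5: {G,T} ∩ {C,T} = {T} (intersection, +0)
GM@5: {C} ∩ {C} = {C} (intersection, +0)
EGM@5: {C} ∩ {C} = {C} (intersection, +0)
BEGILMZ@5: {T} ∪ {C} = {C,T} (union, +1)
BI@6: {G} ∪ {T} = {G,T} (union, +1)
LZ@6: {T} ∩ {T} = {T} (intersection, +0)
BILZ@6: {G,T} ∩ {T} = {T} (intersection, +0)
GM@6: {G} ∪ {A} = {A,G} (union, +1)
EGM@6: {A} ∩ {A,G} = {A} (intersection, +0)
BEGILMZ@6: {T} ∪ {A} = {A,T} (union, +1)
per-site changes: [3, 3, 4, 3, 4, 3, 3]; total = 23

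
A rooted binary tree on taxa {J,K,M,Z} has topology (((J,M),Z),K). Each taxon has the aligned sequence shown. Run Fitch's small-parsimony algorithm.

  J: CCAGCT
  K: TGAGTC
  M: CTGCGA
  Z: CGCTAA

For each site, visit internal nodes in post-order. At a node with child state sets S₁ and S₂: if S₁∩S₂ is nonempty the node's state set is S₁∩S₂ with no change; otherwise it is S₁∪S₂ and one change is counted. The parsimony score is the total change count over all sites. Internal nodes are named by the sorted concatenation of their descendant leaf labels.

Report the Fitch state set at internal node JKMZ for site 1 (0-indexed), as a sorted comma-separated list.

[col 0] JM: children J:{C}, M:{C} ∩→ {C}; cost 0
[col 0] JMZ: children JM:{C}, Z:{C} ∩→ {C}; cost 0
[col 0] JKMZ: children JMZ:{C}, K:{T} ∪→ {C,T}; cost 1
[col 1] JM: children J:{C}, M:{T} ∪→ {C,T}; cost 1
[col 1] JMZ: children JM:{C,T}, Z:{G} ∪→ {C,G,T}; cost 1
[col 1] JKMZ: children JMZ:{C,G,T}, K:{G} ∩→ {G}; cost 0
[col 2] JM: children J:{A}, M:{G} ∪→ {A,G}; cost 1
[col 2] JMZ: children JM:{A,G}, Z:{C} ∪→ {A,C,G}; cost 1
[col 2] JKMZ: children JMZ:{A,C,G}, K:{A} ∩→ {A}; cost 0
[col 3] JM: children J:{G}, M:{C} ∪→ {C,G}; cost 1
[col 3] JMZ: children JM:{C,G}, Z:{T} ∪→ {C,G,T}; cost 1
[col 3] JKMZ: children JMZ:{C,G,T}, K:{G} ∩→ {G}; cost 0
[col 4] JM: children J:{C}, M:{G} ∪→ {C,G}; cost 1
[col 4] JMZ: children JM:{C,G}, Z:{A} ∪→ {A,C,G}; cost 1
[col 4] JKMZ: children JMZ:{A,C,G}, K:{T} ∪→ {A,C,G,T}; cost 1
[col 5] JM: children J:{T}, M:{A} ∪→ {A,T}; cost 1
[col 5] JMZ: children JM:{A,T}, Z:{A} ∩→ {A}; cost 0
[col 5] JKMZ: children JMZ:{A}, K:{C} ∪→ {A,C}; cost 1
per-site changes: [1, 2, 2, 2, 3, 2]; total = 12

G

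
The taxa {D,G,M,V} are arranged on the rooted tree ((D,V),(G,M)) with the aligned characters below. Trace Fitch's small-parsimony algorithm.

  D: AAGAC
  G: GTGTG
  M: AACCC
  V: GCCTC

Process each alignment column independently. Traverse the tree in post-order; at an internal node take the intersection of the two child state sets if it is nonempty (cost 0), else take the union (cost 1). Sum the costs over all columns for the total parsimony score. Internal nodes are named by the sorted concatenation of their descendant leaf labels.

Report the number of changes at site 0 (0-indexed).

[col 0] DV: children D:{A}, V:{G} ∪→ {A,G}; cost 1
[col 0] GM: children G:{G}, M:{A} ∪→ {A,G}; cost 1
[col 0] DGMV: children DV:{A,G}, GM:{A,G} ∩→ {A,G}; cost 0
[col 1] DV: children D:{A}, V:{C} ∪→ {A,C}; cost 1
[col 1] GM: children G:{T}, M:{A} ∪→ {A,T}; cost 1
[col 1] DGMV: children DV:{A,C}, GM:{A,T} ∩→ {A}; cost 0
[col 2] DV: children D:{G}, V:{C} ∪→ {C,G}; cost 1
[col 2] GM: children G:{G}, M:{C} ∪→ {C,G}; cost 1
[col 2] DGMV: children DV:{C,G}, GM:{C,G} ∩→ {C,G}; cost 0
[col 3] DV: children D:{A}, V:{T} ∪→ {A,T}; cost 1
[col 3] GM: children G:{T}, M:{C} ∪→ {C,T}; cost 1
[col 3] DGMV: children DV:{A,T}, GM:{C,T} ∩→ {T}; cost 0
[col 4] DV: children D:{C}, V:{C} ∩→ {C}; cost 0
[col 4] GM: children G:{G}, M:{C} ∪→ {C,G}; cost 1
[col 4] DGMV: children DV:{C}, GM:{C,G} ∩→ {C}; cost 0
per-site changes: [2, 2, 2, 2, 1]; total = 9

2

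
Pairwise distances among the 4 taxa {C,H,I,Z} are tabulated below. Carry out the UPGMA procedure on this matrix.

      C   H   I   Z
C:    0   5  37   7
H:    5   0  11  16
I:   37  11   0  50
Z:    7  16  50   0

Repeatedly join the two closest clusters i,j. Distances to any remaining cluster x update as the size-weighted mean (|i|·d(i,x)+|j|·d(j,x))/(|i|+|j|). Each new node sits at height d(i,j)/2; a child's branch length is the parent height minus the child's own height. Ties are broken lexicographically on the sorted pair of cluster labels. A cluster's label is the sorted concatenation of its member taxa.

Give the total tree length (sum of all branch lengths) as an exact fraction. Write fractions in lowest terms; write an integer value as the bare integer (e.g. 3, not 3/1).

491/12

iteration 1: select C,H (d=5); attach at lengths (5/2, 5/2); label the merged cluster CH
  updated: d(CH,I)=24, d(CH,Z)=23/2
iteration 2: select CH,Z (d=23/2); attach at lengths (13/4, 23/4); label the merged cluster CHZ
  updated: d(CHZ,I)=98/3
iteration 3: select CHZ,I (d=98/3); attach at lengths (127/12, 49/3); label the merged cluster CHIZ
final tree: (((C:5/2,H:5/2):13/4,Z:23/4):127/12,I:49/3)
total length: 491/12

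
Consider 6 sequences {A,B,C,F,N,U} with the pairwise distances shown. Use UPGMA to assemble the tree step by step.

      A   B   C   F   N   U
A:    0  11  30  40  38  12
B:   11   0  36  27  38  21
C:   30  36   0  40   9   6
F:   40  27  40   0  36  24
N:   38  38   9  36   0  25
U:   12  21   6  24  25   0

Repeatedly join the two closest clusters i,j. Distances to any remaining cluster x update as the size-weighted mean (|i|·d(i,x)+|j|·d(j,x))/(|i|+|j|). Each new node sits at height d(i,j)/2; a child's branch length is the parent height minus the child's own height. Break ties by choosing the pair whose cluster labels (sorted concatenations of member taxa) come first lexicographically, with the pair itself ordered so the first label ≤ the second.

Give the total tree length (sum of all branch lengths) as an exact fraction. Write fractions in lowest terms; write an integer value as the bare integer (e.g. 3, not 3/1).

3899/60

1. join C+U (d=6) ⇒ CU; edges |C|=3, |U|=3
  updated: d(A,CU)=21, d(B,CU)=57/2, d(CU,F)=32, d(CU,N)=17
2. join A+B (d=11) ⇒ AB; edges |A|=11/2, |B|=11/2
  updated: d(AB,CU)=99/4, d(AB,F)=67/2, d(AB,N)=38
3. join CU+N (d=17) ⇒ CNU; edges |CU|=11/2, |N|=17/2
  updated: d(AB,CNU)=175/6, d(CNU,F)=100/3
4. join AB+CNU (d=175/6) ⇒ ABCNU; edges |AB|=109/12, |CNU|=73/12
  updated: d(ABCNU,F)=167/5
5. join ABCNU+F (d=167/5) ⇒ ABCFNU; edges |ABCNU|=127/60, |F|=167/10
final tree: (((A:11/2,B:11/2):109/12,((C:3,U:3):11/2,N:17/2):73/12):127/60,F:167/10)
total length: 3899/60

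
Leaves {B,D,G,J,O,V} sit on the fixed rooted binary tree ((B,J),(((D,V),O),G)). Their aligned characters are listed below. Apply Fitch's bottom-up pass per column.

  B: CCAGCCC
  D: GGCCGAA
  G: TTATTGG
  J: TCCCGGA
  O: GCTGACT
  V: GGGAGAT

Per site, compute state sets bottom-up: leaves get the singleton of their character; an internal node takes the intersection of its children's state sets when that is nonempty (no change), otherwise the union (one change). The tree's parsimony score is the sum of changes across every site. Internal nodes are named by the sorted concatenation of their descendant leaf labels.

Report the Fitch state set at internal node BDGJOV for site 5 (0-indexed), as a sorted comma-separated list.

site 0, node BJ: B={C} ∪ J={T} → {C,T} (+1)
site 0, node DV: D={G} ∩ V={G} → {G} (+0)
site 0, node DOV: DV={G} ∩ O={G} → {G} (+0)
site 0, node DGOV: DOV={G} ∪ G={T} → {G,T} (+1)
site 0, node BDGJOV: BJ={C,T} ∩ DGOV={G,T} → {T} (+0)
site 1, node BJ: B={C} ∩ J={C} → {C} (+0)
site 1, node DV: D={G} ∩ V={G} → {G} (+0)
site 1, node DOV: DV={G} ∪ O={C} → {C,G} (+1)
site 1, node DGOV: DOV={C,G} ∪ G={T} → {C,G,T} (+1)
site 1, node BDGJOV: BJ={C} ∩ DGOV={C,G,T} → {C} (+0)
site 2, node BJ: B={A} ∪ J={C} → {A,C} (+1)
site 2, node DV: D={C} ∪ V={G} → {C,G} (+1)
site 2, node DOV: DV={C,G} ∪ O={T} → {C,G,T} (+1)
site 2, node DGOV: DOV={C,G,T} ∪ G={A} → {A,C,G,T} (+1)
site 2, node BDGJOV: BJ={A,C} ∩ DGOV={A,C,G,T} → {A,C} (+0)
site 3, node BJ: B={G} ∪ J={C} → {C,G} (+1)
site 3, node DV: D={C} ∪ V={A} → {A,C} (+1)
site 3, node DOV: DV={A,C} ∪ O={G} → {A,C,G} (+1)
site 3, node DGOV: DOV={A,C,G} ∪ G={T} → {A,C,G,T} (+1)
site 3, node BDGJOV: BJ={C,G} ∩ DGOV={A,C,G,T} → {C,G} (+0)
site 4, node BJ: B={C} ∪ J={G} → {C,G} (+1)
site 4, node DV: D={G} ∩ V={G} → {G} (+0)
site 4, node DOV: DV={G} ∪ O={A} → {A,G} (+1)
site 4, node DGOV: DOV={A,G} ∪ G={T} → {A,G,T} (+1)
site 4, node BDGJOV: BJ={C,G} ∩ DGOV={A,G,T} → {G} (+0)
site 5, node BJ: B={C} ∪ J={G} → {C,G} (+1)
site 5, node DV: D={A} ∩ V={A} → {A} (+0)
site 5, node DOV: DV={A} ∪ O={C} → {A,C} (+1)
site 5, node DGOV: DOV={A,C} ∪ G={G} → {A,C,G} (+1)
site 5, node BDGJOV: BJ={C,G} ∩ DGOV={A,C,G} → {C,G} (+0)
site 6, node BJ: B={C} ∪ J={A} → {A,C} (+1)
site 6, node DV: D={A} ∪ V={T} → {A,T} (+1)
site 6, node DOV: DV={A,T} ∩ O={T} → {T} (+0)
site 6, node DGOV: DOV={T} ∪ G={G} → {G,T} (+1)
site 6, node BDGJOV: BJ={A,C} ∪ DGOV={G,T} → {A,C,G,T} (+1)
per-site changes: [2, 2, 4, 4, 3, 3, 4]; total = 22

C,G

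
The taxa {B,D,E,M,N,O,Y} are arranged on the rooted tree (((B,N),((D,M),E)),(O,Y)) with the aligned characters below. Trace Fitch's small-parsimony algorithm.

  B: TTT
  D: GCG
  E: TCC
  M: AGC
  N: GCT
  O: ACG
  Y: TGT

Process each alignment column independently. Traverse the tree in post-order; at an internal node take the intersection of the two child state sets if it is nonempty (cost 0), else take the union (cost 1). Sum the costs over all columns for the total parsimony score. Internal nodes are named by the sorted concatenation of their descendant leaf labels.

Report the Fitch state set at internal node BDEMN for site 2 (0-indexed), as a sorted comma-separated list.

C,T

BN@0: {T} ∪ {G} = {G,T} (union, +1)
DM@0: {G} ∪ {A} = {A,G} (union, +1)
DEM@0: {A,G} ∪ {T} = {A,G,T} (union, +1)
BDEMN@0: {G,T} ∩ {A,G,T} = {G,T} (intersection, +0)
OY@0: {A} ∪ {T} = {A,T} (union, +1)
BDEMNOY@0: {G,T} ∩ {A,T} = {T} (intersection, +0)
BN@1: {T} ∪ {C} = {C,T} (union, +1)
DM@1: {C} ∪ {G} = {C,G} (union, +1)
DEM@1: {C,G} ∩ {C} = {C} (intersection, +0)
BDEMN@1: {C,T} ∩ {C} = {C} (intersection, +0)
OY@1: {C} ∪ {G} = {C,G} (union, +1)
BDEMNOY@1: {C} ∩ {C,G} = {C} (intersection, +0)
BN@2: {T} ∩ {T} = {T} (intersection, +0)
DM@2: {G} ∪ {C} = {C,G} (union, +1)
DEM@2: {C,G} ∩ {C} = {C} (intersection, +0)
BDEMN@2: {T} ∪ {C} = {C,T} (union, +1)
OY@2: {G} ∪ {T} = {G,T} (union, +1)
BDEMNOY@2: {C,T} ∩ {G,T} = {T} (intersection, +0)
per-site changes: [4, 3, 3]; total = 10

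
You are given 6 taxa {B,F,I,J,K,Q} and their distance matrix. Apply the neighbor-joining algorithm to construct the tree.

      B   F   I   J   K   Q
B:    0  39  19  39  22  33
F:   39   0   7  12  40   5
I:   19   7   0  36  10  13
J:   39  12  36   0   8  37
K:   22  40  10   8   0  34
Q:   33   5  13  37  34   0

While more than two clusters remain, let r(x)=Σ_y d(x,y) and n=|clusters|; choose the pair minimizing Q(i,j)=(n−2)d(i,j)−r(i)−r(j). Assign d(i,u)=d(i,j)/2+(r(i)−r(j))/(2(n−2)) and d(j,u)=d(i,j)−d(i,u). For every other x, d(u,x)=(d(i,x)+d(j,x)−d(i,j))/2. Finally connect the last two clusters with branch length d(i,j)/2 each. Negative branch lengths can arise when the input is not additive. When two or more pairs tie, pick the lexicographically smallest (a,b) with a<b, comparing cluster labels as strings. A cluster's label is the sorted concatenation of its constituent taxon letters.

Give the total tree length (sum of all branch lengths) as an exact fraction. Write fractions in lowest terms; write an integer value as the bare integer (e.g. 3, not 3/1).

863/16

iteration 1: select J,K (d=8, Q=-214); attach at lengths (25/4, 7/4); label the merged cluster JK
  updated: d(B,JK)=53/2, d(F,JK)=22, d(I,JK)=19, d(JK,Q)=63/2
iteration 2: select F,Q (d=5, Q=-281/2); attach at lengths (11/12, 49/12); label the merged cluster FQ
  updated: d(B,FQ)=67/2, d(FQ,I)=15/2, d(FQ,JK)=97/4
iteration 3: select B,JK (d=53/2, Q=-383/4); attach at lengths (249/16, 175/16); label the merged cluster BJK
  updated: d(BJK,FQ)=125/8, d(BJK,I)=23/4
iteration 4: select BJK,FQ (d=125/8, Q=-231/8); attach at lengths (111/16, 139/16); label the merged cluster BFJKQ
  updated: d(BFJKQ,I)=-19/16
iteration 5: select BFJKQ,I (d=-19/16); attach at lengths (-19/32, -19/32); label the merged cluster BFIJKQ
final tree: (((B:249/16,(J:25/4,K:7/4):175/16):111/16,(F:11/12,Q:49/12):139/16):-19/32,I:-19/32)
total length: 863/16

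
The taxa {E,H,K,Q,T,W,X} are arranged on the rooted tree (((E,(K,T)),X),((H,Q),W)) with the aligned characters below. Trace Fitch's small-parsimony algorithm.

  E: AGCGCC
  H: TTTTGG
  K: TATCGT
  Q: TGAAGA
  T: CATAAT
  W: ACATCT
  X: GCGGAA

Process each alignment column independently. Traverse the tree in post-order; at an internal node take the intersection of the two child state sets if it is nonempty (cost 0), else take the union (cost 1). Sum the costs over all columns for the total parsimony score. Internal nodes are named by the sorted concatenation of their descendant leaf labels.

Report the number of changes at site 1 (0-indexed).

KT@0: {T} ∪ {C} = {C,T} (union, +1)
EKT@0: {A} ∪ {C,T} = {A,C,T} (union, +1)
EKTX@0: {A,C,T} ∪ {G} = {A,C,G,T} (union, +1)
HQ@0: {T} ∩ {T} = {T} (intersection, +0)
HQW@0: {T} ∪ {A} = {A,T} (union, +1)
EHKQTWX@0: {A,C,G,T} ∩ {A,T} = {A,T} (intersection, +0)
KT@1: {A} ∩ {A} = {A} (intersection, +0)
EKT@1: {G} ∪ {A} = {A,G} (union, +1)
EKTX@1: {A,G} ∪ {C} = {A,C,G} (union, +1)
HQ@1: {T} ∪ {G} = {G,T} (union, +1)
HQW@1: {G,T} ∪ {C} = {C,G,T} (union, +1)
EHKQTWX@1: {A,C,G} ∩ {C,G,T} = {C,G} (intersection, +0)
KT@2: {T} ∩ {T} = {T} (intersection, +0)
EKT@2: {C} ∪ {T} = {C,T} (union, +1)
EKTX@2: {C,T} ∪ {G} = {C,G,T} (union, +1)
HQ@2: {T} ∪ {A} = {A,T} (union, +1)
HQW@2: {A,T} ∩ {A} = {A} (intersection, +0)
EHKQTWX@2: {C,G,T} ∪ {A} = {A,C,G,T} (union, +1)
KT@3: {C} ∪ {A} = {A,C} (union, +1)
EKT@3: {G} ∪ {A,C} = {A,C,G} (union, +1)
EKTX@3: {A,C,G} ∩ {G} = {G} (intersection, +0)
HQ@3: {T} ∪ {A} = {A,T} (union, +1)
HQW@3: {A,T} ∩ {T} = {T} (intersection, +0)
EHKQTWX@3: {G} ∪ {T} = {G,T} (union, +1)
KT@4: {G} ∪ {A} = {A,G} (union, +1)
EKT@4: {C} ∪ {A,G} = {A,C,G} (union, +1)
EKTX@4: {A,C,G} ∩ {A} = {A} (intersection, +0)
HQ@4: {G} ∩ {G} = {G} (intersection, +0)
HQW@4: {G} ∪ {C} = {C,G} (union, +1)
EHKQTWX@4: {A} ∪ {C,G} = {A,C,G} (union, +1)
KT@5: {T} ∩ {T} = {T} (intersection, +0)
EKT@5: {C} ∪ {T} = {C,T} (union, +1)
EKTX@5: {C,T} ∪ {A} = {A,C,T} (union, +1)
HQ@5: {G} ∪ {A} = {A,G} (union, +1)
HQW@5: {A,G} ∪ {T} = {A,G,T} (union, +1)
EHKQTWX@5: {A,C,T} ∩ {A,G,T} = {A,T} (intersection, +0)
per-site changes: [4, 4, 4, 4, 4, 4]; total = 24

4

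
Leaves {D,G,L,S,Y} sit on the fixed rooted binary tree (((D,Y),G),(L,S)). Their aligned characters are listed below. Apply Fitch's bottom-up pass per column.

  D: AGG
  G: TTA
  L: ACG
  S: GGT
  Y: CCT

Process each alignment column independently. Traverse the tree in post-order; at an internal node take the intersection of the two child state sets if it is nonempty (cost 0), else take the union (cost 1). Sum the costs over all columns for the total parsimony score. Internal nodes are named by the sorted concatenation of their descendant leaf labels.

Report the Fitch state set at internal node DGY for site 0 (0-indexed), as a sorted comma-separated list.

[col 0] DY: children D:{A}, Y:{C} ∪→ {A,C}; cost 1
[col 0] DGY: children DY:{A,C}, G:{T} ∪→ {A,C,T}; cost 1
[col 0] LS: children L:{A}, S:{G} ∪→ {A,G}; cost 1
[col 0] DGLSY: children DGY:{A,C,T}, LS:{A,G} ∩→ {A}; cost 0
[col 1] DY: children D:{G}, Y:{C} ∪→ {C,G}; cost 1
[col 1] DGY: children DY:{C,G}, G:{T} ∪→ {C,G,T}; cost 1
[col 1] LS: children L:{C}, S:{G} ∪→ {C,G}; cost 1
[col 1] DGLSY: children DGY:{C,G,T}, LS:{C,G} ∩→ {C,G}; cost 0
[col 2] DY: children D:{G}, Y:{T} ∪→ {G,T}; cost 1
[col 2] DGY: children DY:{G,T}, G:{A} ∪→ {A,G,T}; cost 1
[col 2] LS: children L:{G}, S:{T} ∪→ {G,T}; cost 1
[col 2] DGLSY: children DGY:{A,G,T}, LS:{G,T} ∩→ {G,T}; cost 0
per-site changes: [3, 3, 3]; total = 9

A,C,T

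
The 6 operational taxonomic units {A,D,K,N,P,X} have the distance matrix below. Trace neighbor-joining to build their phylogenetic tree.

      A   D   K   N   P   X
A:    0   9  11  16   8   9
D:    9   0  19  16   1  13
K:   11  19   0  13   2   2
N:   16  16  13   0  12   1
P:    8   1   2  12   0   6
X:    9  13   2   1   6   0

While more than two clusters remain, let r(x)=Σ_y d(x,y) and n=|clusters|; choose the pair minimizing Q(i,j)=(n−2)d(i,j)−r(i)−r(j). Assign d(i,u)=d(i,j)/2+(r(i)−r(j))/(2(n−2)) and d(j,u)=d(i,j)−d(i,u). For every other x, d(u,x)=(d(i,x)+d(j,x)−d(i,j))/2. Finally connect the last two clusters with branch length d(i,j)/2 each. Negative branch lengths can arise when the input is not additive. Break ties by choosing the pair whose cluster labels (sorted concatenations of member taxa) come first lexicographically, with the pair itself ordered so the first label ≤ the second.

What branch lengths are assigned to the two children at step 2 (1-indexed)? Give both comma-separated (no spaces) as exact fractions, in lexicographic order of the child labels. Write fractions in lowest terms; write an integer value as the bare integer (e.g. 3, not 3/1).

53/12,-41/12

1. join N+X (d=1, Q=-85) ⇒ NX; edges |N|=31/8, |X|=-23/8
  updated: d(A,NX)=12, d(D,NX)=14, d(K,NX)=7, d(NX,P)=17/2
2. join D+P (d=1, Q=-119/2) ⇒ DP; edges |D|=53/12, |P|=-41/12
  updated: d(A,DP)=8, d(DP,K)=10, d(DP,NX)=43/4
3. join A+DP (d=8, Q=-175/4) ⇒ ADP; edges |A|=73/16, |DP|=55/16
  updated: d(ADP,K)=13/2, d(ADP,NX)=59/8
4. join ADP+K (d=13/2, Q=-167/8) ⇒ ADKP; edges |ADP|=55/16, |K|=49/16
  updated: d(ADKP,NX)=63/16
5. join ADKP+NX (d=63/16) ⇒ ADKNPX; edges |ADKP|=63/32, |NX|=63/32
final tree: (((A:73/16,(D:53/12,P:-41/12):55/16):55/16,K:49/16):63/32,(N:31/8,X:-23/8):63/32)
total length: 327/16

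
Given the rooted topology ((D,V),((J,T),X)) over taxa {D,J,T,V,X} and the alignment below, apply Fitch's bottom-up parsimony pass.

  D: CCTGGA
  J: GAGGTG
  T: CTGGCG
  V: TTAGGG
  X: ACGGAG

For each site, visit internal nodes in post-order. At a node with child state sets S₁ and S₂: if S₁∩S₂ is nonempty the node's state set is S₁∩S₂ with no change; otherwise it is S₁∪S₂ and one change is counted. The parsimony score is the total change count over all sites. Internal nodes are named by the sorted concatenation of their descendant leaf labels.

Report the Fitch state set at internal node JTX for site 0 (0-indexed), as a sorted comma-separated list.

site 0, node DV: D={C} ∪ V={T} → {C,T} (+1)
site 0, node JT: J={G} ∪ T={C} → {C,G} (+1)
site 0, node JTX: JT={C,G} ∪ X={A} → {A,C,G} (+1)
site 0, node DJTVX: DV={C,T} ∩ JTX={A,C,G} → {C} (+0)
site 1, node DV: D={C} ∪ V={T} → {C,T} (+1)
site 1, node JT: J={A} ∪ T={T} → {A,T} (+1)
site 1, node JTX: JT={A,T} ∪ X={C} → {A,C,T} (+1)
site 1, node DJTVX: DV={C,T} ∩ JTX={A,C,T} → {C,T} (+0)
site 2, node DV: D={T} ∪ V={A} → {A,T} (+1)
site 2, node JT: J={G} ∩ T={G} → {G} (+0)
site 2, node JTX: JT={G} ∩ X={G} → {G} (+0)
site 2, node DJTVX: DV={A,T} ∪ JTX={G} → {A,G,T} (+1)
site 3, node DV: D={G} ∩ V={G} → {G} (+0)
site 3, node JT: J={G} ∩ T={G} → {G} (+0)
site 3, node JTX: JT={G} ∩ X={G} → {G} (+0)
site 3, node DJTVX: DV={G} ∩ JTX={G} → {G} (+0)
site 4, node DV: D={G} ∩ V={G} → {G} (+0)
site 4, node JT: J={T} ∪ T={C} → {C,T} (+1)
site 4, node JTX: JT={C,T} ∪ X={A} → {A,C,T} (+1)
site 4, node DJTVX: DV={G} ∪ JTX={A,C,T} → {A,C,G,T} (+1)
site 5, node DV: D={A} ∪ V={G} → {A,G} (+1)
site 5, node JT: J={G} ∩ T={G} → {G} (+0)
site 5, node JTX: JT={G} ∩ X={G} → {G} (+0)
site 5, node DJTVX: DV={A,G} ∩ JTX={G} → {G} (+0)
per-site changes: [3, 3, 2, 0, 3, 1]; total = 12

A,C,G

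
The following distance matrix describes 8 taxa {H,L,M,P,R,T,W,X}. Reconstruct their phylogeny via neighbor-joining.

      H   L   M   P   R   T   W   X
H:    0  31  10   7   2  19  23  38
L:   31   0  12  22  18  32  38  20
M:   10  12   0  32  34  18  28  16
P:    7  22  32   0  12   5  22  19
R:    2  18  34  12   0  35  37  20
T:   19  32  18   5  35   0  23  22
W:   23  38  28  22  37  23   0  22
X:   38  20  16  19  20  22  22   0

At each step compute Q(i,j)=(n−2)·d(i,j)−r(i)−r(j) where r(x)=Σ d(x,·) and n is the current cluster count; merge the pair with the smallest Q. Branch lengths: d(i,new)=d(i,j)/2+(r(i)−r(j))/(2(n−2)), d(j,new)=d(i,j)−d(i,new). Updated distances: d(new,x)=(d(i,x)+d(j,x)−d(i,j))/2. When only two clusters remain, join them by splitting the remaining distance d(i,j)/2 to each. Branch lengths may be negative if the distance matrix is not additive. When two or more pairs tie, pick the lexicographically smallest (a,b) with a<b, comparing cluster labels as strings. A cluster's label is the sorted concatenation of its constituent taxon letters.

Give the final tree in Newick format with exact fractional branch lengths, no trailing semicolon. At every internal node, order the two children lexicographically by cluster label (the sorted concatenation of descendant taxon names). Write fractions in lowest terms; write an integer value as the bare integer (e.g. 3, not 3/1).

((((H:-4/3,R:10/3):343/32,(P:1/16,T:79/16):129/32):83/32,((L:161/20,M:79/20):115/24,X:173/24):127/32):465/64,W:465/64)

1. join H+R (d=2, Q=-276) ⇒ HR; edges |H|=-4/3, |R|=10/3
  updated: d(HR,L)=47/2, d(HR,M)=21, d(HR,P)=17/2, d(HR,T)=26, d(HR,W)=29, d(HR,X)=28
2. join L+M (d=12, Q=-429/2) ⇒ LM; edges |L|=161/20, |M|=79/20
  updated: d(HR,LM)=65/4, d(LM,P)=21, d(LM,T)=19, d(LM,W)=27, d(LM,X)=12
3. join P+T (d=5, Q=-301/2) ⇒ PT; edges |P|=1/16, |T|=79/16
  updated: d(HR,PT)=59/4, d(LM,PT)=35/2, d(PT,W)=20, d(PT,X)=18
4. join LM+X (d=12, Q=-467/4) ⇒ LMX; edges |LM|=115/24, |X|=173/24
  updated: d(HR,LMX)=129/8, d(LMX,PT)=47/4, d(LMX,W)=37/2
5. join HR+PT (d=59/4, Q=-615/8) ⇒ HPRT; edges |HR|=343/32, |PT|=129/32
  updated: d(HPRT,LMX)=105/16, d(HPRT,W)=137/8
6. join HPRT+LMX (d=105/16, Q=-675/16) ⇒ HLMPRTX; edges |HPRT|=83/32, |LMX|=127/32
  updated: d(HLMPRTX,W)=465/32
7. join HLMPRTX+W (d=465/32) ⇒ HLMPRTWX; edges |HLMPRTX|=465/64, |W|=465/64
final tree: ((((H:-4/3,R:10/3):343/32,(P:1/16,T:79/16):129/32):83/32,((L:161/20,M:79/20):115/24,X:173/24):127/32):465/64,W:465/64)
total length: 2139/32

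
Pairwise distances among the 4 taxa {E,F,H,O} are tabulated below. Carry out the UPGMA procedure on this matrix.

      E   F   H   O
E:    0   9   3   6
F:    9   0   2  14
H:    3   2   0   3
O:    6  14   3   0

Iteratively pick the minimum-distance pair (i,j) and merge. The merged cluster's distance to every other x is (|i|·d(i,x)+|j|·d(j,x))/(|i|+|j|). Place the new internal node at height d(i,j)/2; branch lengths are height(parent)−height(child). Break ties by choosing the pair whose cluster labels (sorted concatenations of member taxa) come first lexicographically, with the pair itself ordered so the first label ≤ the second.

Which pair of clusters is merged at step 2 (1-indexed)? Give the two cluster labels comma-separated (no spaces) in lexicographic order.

iteration 1: select F,H (d=2); attach at lengths (1, 1); label the merged cluster FH
  updated: d(E,FH)=6, d(FH,O)=17/2
iteration 2: select E,FH (d=6); attach at lengths (3, 2); label the merged cluster EFH
  updated: d(EFH,O)=23/3
iteration 3: select EFH,O (d=23/3); attach at lengths (5/6, 23/6); label the merged cluster EFHO
final tree: ((E:3,(F:1,H:1):2):5/6,O:23/6)
total length: 35/3

E,FH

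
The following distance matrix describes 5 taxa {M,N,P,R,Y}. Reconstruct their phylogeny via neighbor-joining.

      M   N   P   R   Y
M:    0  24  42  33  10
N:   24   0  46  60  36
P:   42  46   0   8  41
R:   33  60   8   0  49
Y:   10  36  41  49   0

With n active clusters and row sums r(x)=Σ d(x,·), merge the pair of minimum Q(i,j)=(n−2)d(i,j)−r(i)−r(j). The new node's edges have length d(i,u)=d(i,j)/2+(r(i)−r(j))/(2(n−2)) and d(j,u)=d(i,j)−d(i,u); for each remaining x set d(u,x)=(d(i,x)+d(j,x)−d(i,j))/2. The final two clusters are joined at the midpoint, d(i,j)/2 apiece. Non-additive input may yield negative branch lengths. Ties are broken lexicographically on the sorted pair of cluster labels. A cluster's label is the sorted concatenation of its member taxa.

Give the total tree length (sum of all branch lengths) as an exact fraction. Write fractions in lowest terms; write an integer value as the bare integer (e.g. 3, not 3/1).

569/8

iteration 1: select P,R (d=8, Q=-263); attach at lengths (11/6, 37/6); label the merged cluster PR
  updated: d(M,PR)=67/2, d(N,PR)=49, d(PR,Y)=41
iteration 2: select M,Y (d=10, Q=-269/2); attach at lengths (1/8, 79/8); label the merged cluster MY
  updated: d(MY,N)=25, d(MY,PR)=129/4
iteration 3: select MY,N (d=25, Q=-425/4); attach at lengths (33/8, 167/8); label the merged cluster MNY
  updated: d(MNY,PR)=225/8
iteration 4: select MNY,PR (d=225/8); attach at lengths (225/16, 225/16); label the merged cluster MNPRY
final tree: (((M:1/8,Y:79/8):33/8,N:167/8):225/16,(P:11/6,R:37/6):225/16)
total length: 569/8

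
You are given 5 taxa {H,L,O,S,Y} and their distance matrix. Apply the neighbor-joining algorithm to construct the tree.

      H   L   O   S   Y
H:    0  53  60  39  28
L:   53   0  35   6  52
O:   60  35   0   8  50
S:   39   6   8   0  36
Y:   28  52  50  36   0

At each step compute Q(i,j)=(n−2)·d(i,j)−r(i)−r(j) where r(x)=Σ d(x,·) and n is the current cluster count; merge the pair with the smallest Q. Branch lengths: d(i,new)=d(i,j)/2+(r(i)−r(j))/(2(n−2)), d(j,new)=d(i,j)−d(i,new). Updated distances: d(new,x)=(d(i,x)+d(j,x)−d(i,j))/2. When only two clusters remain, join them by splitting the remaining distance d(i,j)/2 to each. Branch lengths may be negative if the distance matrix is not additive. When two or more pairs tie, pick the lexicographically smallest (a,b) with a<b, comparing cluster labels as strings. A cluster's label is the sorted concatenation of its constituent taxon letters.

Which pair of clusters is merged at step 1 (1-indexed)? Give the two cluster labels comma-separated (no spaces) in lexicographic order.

iteration 1: select H,Y (d=28, Q=-262); attach at lengths (49/3, 35/3); label the merged cluster HY
  updated: d(HY,L)=77/2, d(HY,O)=41, d(HY,S)=47/2
iteration 2: select HY,L (d=77/2, Q=-211/2); attach at lengths (201/8, 107/8); label the merged cluster HLY
  updated: d(HLY,O)=75/4, d(HLY,S)=-9/2
iteration 3: select HLY,O (d=75/4, Q=-89/4); attach at lengths (25/8, 125/8); label the merged cluster HLOY
  updated: d(HLOY,S)=-61/8
iteration 4: select HLOY,S (d=-61/8); attach at lengths (-61/16, -61/16); label the merged cluster HLOSY
final tree: ((((H:49/3,Y:35/3):201/8,L:107/8):25/8,O:125/8):-61/16,S:-61/16)
total length: 621/8

H,Y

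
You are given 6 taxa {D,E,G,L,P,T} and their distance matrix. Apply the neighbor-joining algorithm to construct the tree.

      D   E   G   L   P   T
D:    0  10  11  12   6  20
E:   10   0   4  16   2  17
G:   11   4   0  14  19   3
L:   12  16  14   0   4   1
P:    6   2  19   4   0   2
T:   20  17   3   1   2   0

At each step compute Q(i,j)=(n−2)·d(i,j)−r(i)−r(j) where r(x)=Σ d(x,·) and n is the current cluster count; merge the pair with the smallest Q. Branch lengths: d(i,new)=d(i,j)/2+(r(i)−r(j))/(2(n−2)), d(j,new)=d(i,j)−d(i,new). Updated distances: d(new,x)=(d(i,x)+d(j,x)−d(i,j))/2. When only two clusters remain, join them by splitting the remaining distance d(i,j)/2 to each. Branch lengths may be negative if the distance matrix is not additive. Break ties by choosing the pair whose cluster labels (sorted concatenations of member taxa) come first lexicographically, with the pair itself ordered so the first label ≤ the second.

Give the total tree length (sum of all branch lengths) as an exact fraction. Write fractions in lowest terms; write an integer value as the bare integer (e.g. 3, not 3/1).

iteration 1: select L,T (d=1, Q=-86); attach at lengths (1, 0); label the merged cluster LT
  updated: d(D,LT)=31/2, d(E,LT)=16, d(G,LT)=8, d(LT,P)=5/2
iteration 2: select LT,P (d=5/2, Q=-64); attach at lengths (10/3, -5/6); label the merged cluster LPT
  updated: d(D,LPT)=19/2, d(E,LPT)=31/4, d(G,LPT)=49/4
iteration 3: select D,LPT (d=19/2, Q=-41); attach at lengths (5, 9/2); label the merged cluster DLPT
  updated: d(DLPT,E)=33/8, d(DLPT,G)=55/8
iteration 4: select DLPT,E (d=33/8, Q=-15); attach at lengths (7/2, 5/8); label the merged cluster DELPT
  updated: d(DELPT,G)=27/8
iteration 5: select DELPT,G (d=27/8); attach at lengths (27/16, 27/16); label the merged cluster DEGLPT
final tree: (((D:5,((L:1,T:0):10/3,P:-5/6):9/2):7/2,E:5/8):27/16,G:27/16)
total length: 41/2

41/2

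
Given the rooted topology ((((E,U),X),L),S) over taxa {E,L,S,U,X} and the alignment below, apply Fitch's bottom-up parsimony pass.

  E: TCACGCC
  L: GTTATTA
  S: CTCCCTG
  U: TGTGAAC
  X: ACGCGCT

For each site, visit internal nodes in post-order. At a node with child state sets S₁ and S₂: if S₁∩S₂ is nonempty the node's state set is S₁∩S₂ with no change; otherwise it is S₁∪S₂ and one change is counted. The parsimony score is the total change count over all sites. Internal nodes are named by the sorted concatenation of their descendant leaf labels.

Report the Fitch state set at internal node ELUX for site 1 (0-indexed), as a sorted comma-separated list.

C,T

[col 0] EU: children E:{T}, U:{T} ∩→ {T}; cost 0
[col 0] EUX: children EU:{T}, X:{A} ∪→ {A,T}; cost 1
[col 0] ELUX: children EUX:{A,T}, L:{G} ∪→ {A,G,T}; cost 1
[col 0] ELSUX: children ELUX:{A,G,T}, S:{C} ∪→ {A,C,G,T}; cost 1
[col 1] EU: children E:{C}, U:{G} ∪→ {C,G}; cost 1
[col 1] EUX: children EU:{C,G}, X:{C} ∩→ {C}; cost 0
[col 1] ELUX: children EUX:{C}, L:{T} ∪→ {C,T}; cost 1
[col 1] ELSUX: children ELUX:{C,T}, S:{T} ∩→ {T}; cost 0
[col 2] EU: children E:{A}, U:{T} ∪→ {A,T}; cost 1
[col 2] EUX: children EU:{A,T}, X:{G} ∪→ {A,G,T}; cost 1
[col 2] ELUX: children EUX:{A,G,T}, L:{T} ∩→ {T}; cost 0
[col 2] ELSUX: children ELUX:{T}, S:{C} ∪→ {C,T}; cost 1
[col 3] EU: children E:{C}, U:{G} ∪→ {C,G}; cost 1
[col 3] EUX: children EU:{C,G}, X:{C} ∩→ {C}; cost 0
[col 3] ELUX: children EUX:{C}, L:{A} ∪→ {A,C}; cost 1
[col 3] ELSUX: children ELUX:{A,C}, S:{C} ∩→ {C}; cost 0
[col 4] EU: children E:{G}, U:{A} ∪→ {A,G}; cost 1
[col 4] EUX: children EU:{A,G}, X:{G} ∩→ {G}; cost 0
[col 4] ELUX: children EUX:{G}, L:{T} ∪→ {G,T}; cost 1
[col 4] ELSUX: children ELUX:{G,T}, S:{C} ∪→ {C,G,T}; cost 1
[col 5] EU: children E:{C}, U:{A} ∪→ {A,C}; cost 1
[col 5] EUX: children EU:{A,C}, X:{C} ∩→ {C}; cost 0
[col 5] ELUX: children EUX:{C}, L:{T} ∪→ {C,T}; cost 1
[col 5] ELSUX: children ELUX:{C,T}, S:{T} ∩→ {T}; cost 0
[col 6] EU: children E:{C}, U:{C} ∩→ {C}; cost 0
[col 6] EUX: children EU:{C}, X:{T} ∪→ {C,T}; cost 1
[col 6] ELUX: children EUX:{C,T}, L:{A} ∪→ {A,C,T}; cost 1
[col 6] ELSUX: children ELUX:{A,C,T}, S:{G} ∪→ {A,C,G,T}; cost 1
per-site changes: [3, 2, 3, 2, 3, 2, 3]; total = 18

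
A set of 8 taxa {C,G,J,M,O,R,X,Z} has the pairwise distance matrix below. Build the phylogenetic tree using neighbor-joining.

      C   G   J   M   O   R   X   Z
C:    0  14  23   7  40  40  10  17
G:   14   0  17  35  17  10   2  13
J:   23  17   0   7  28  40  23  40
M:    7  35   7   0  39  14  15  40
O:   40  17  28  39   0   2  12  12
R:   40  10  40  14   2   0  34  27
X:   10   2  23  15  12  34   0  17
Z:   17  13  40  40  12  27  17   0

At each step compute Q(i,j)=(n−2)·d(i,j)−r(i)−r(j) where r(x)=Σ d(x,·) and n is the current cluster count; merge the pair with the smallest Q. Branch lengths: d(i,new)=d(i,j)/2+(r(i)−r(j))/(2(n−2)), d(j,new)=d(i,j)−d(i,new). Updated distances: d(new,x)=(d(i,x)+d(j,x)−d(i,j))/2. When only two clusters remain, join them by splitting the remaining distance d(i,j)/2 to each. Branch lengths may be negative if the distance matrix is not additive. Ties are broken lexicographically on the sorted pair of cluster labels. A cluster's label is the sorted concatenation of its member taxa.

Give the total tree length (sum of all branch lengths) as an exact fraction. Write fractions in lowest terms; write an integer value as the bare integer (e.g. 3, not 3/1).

3461/64

step 1: merge (O,R) at d=2, Q=-305; branch lengths O→-5/12, R→29/12; new cluster OR
  updated: d(C,OR)=39, d(G,OR)=25/2, d(J,OR)=33, d(M,OR)=51/2, d(OR,X)=22, d(OR,Z)=37/2
step 2: merge (J,M) at d=7, Q=-475/2; branch lengths J→97/20, M→43/20; new cluster JM
  updated: d(C,JM)=23/2, d(G,JM)=45/2, d(JM,OR)=103/4, d(JM,X)=31/2, d(JM,Z)=73/2
step 3: merge (C,JM) at d=23/2, Q=-629/4; branch lengths C→103/32, JM→265/32; new cluster CJM
  updated: d(CJM,G)=25/2, d(CJM,OR)=213/8, d(CJM,X)=7, d(CJM,Z)=21
step 4: merge (CJM,X) at d=7, Q=-753/8; branch lengths CJM→107/16, X→5/16; new cluster CJMX
  updated: d(CJMX,G)=15/4, d(CJMX,OR)=333/16, d(CJMX,Z)=31/2
step 5: merge (CJMX,G) at d=15/4, Q=-989/16; branch lengths CJMX→293/64, G→-53/64; new cluster CGJMX
  updated: d(CGJMX,OR)=473/32, d(CGJMX,Z)=99/8
step 6: merge (CGJMX,OR) at d=473/32, Q=-1461/32; branch lengths CGJMX→277/64, OR→669/64; new cluster CGJMORX
  updated: d(CGJMORX,Z)=515/64
step 7: merge (CGJMORX,Z) at d=515/64; branch lengths CGJMORX→515/128, Z→515/128; new cluster CGJMORXZ
final tree: (((((C:103/32,(J:97/20,M:43/20):265/32):107/16,X:5/16):293/64,G:-53/64):277/64,(O:-5/12,R:29/12):669/64):515/128,Z:515/128)
total length: 3461/64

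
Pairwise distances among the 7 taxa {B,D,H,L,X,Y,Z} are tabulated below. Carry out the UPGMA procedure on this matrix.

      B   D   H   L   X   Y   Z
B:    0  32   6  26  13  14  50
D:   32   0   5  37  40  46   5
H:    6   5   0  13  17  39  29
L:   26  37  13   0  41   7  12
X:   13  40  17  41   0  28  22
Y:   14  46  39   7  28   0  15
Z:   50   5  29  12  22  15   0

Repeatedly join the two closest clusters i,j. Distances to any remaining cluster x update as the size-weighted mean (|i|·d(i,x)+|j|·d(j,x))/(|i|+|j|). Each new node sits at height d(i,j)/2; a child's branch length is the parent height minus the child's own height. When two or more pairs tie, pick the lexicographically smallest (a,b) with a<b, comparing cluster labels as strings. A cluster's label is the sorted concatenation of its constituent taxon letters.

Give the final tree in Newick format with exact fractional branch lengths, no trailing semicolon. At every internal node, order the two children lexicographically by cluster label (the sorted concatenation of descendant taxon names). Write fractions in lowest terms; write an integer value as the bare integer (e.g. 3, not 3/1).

step 1: merge (D,H) at d=5; branch lengths D→5/2, H→5/2; new cluster DH
  updated: d(B,DH)=19, d(DH,L)=25, d(DH,X)=57/2, d(DH,Y)=85/2, d(DH,Z)=17
step 2: merge (L,Y) at d=7; branch lengths L→7/2, Y→7/2; new cluster LY
  updated: d(B,LY)=20, d(DH,LY)=135/4, d(LY,X)=69/2, d(LY,Z)=27/2
step 3: merge (B,X) at d=13; branch lengths B→13/2, X→13/2; new cluster BX
  updated: d(BX,DH)=95/4, d(BX,LY)=109/4, d(BX,Z)=36
step 4: merge (LY,Z) at d=27/2; branch lengths LY→13/4, Z→27/4; new cluster LYZ
  updated: d(BX,LYZ)=181/6, d(DH,LYZ)=169/6
step 5: merge (BX,DH) at d=95/4; branch lengths BX→43/8, DH→75/8; new cluster BDHX
  updated: d(BDHX,LYZ)=175/6
step 6: merge (BDHX,LYZ) at d=175/6; branch lengths BDHX→65/24, LYZ→47/6; new cluster BDHLXYZ
final tree: (((B:13/2,X:13/2):43/8,(D:5/2,H:5/2):75/8):65/24,((L:7/2,Y:7/2):13/4,Z:27/4):47/6)
total length: 1447/24

(((B:13/2,X:13/2):43/8,(D:5/2,H:5/2):75/8):65/24,((L:7/2,Y:7/2):13/4,Z:27/4):47/6)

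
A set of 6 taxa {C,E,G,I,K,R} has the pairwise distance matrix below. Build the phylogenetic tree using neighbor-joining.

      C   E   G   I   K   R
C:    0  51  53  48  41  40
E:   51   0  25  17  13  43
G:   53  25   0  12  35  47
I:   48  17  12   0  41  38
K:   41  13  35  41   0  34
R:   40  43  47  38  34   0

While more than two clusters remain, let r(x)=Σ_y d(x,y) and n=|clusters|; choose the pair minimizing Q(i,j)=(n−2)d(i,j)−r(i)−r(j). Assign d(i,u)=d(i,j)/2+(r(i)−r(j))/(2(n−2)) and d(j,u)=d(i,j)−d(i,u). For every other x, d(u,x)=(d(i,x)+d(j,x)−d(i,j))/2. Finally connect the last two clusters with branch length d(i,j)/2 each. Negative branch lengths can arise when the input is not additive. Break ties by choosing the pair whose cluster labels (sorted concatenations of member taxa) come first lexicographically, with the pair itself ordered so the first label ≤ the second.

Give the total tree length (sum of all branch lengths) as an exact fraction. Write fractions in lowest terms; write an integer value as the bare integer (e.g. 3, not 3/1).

731/8

step 1: merge (G,I) at d=12, Q=-280; branch lengths G→8, I→4; new cluster GI
  updated: d(C,GI)=89/2, d(E,GI)=15, d(GI,K)=32, d(GI,R)=73/2
step 2: merge (C,R) at d=40, Q=-210; branch lengths C→143/6, R→97/6; new cluster CR
  updated: d(CR,E)=27, d(CR,GI)=41/2, d(CR,K)=35/2
step 3: merge (CR,K) at d=35/2, Q=-185/2; branch lengths CR→75/8, K→65/8; new cluster CKR
  updated: d(CKR,E)=45/4, d(CKR,GI)=35/2
step 4: merge (CKR,E) at d=45/4, Q=-175/4; branch lengths CKR→55/8, E→35/8; new cluster CEKR
  updated: d(CEKR,GI)=85/8
step 5: merge (CEKR,GI) at d=85/8; branch lengths CEKR→85/16, GI→85/16; new cluster CEGIKR
final tree: ((((C:143/6,R:97/6):75/8,K:65/8):55/8,E:35/8):85/16,(G:8,I:4):85/16)
total length: 731/8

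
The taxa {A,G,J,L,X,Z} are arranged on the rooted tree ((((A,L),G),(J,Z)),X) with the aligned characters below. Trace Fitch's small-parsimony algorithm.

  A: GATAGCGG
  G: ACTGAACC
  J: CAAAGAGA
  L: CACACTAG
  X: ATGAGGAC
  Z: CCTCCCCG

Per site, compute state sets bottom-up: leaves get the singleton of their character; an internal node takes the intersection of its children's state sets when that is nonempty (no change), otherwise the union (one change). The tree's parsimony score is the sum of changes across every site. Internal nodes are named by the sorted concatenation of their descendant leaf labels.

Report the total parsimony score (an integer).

25

AL@0: {G} ∪ {C} = {C,G} (union, +1)
AGL@0: {C,G} ∪ {A} = {A,C,G} (union, +1)
JZ@0: {C} ∩ {C} = {C} (intersection, +0)
AGJLZ@0: {A,C,G} ∩ {C} = {C} (intersection, +0)
AGJLXZ@0: {C} ∪ {A} = {A,C} (union, +1)
AL@1: {A} ∩ {A} = {A} (intersection, +0)
AGL@1: {A} ∪ {C} = {A,C} (union, +1)
JZ@1: {A} ∪ {C} = {A,C} (union, +1)
AGJLZ@1: {A,C} ∩ {A,C} = {A,C} (intersection, +0)
AGJLXZ@1: {A,C} ∪ {T} = {A,C,T} (union, +1)
AL@2: {T} ∪ {C} = {C,T} (union, +1)
AGL@2: {C,T} ∩ {T} = {T} (intersection, +0)
JZ@2: {A} ∪ {T} = {A,T} (union, +1)
AGJLZ@2: {T} ∩ {A,T} = {T} (intersection, +0)
AGJLXZ@2: {T} ∪ {G} = {G,T} (union, +1)
AL@3: {A} ∩ {A} = {A} (intersection, +0)
AGL@3: {A} ∪ {G} = {A,G} (union, +1)
JZ@3: {A} ∪ {C} = {A,C} (union, +1)
AGJLZ@3: {A,G} ∩ {A,C} = {A} (intersection, +0)
AGJLXZ@3: {A} ∩ {A} = {A} (intersection, +0)
AL@4: {G} ∪ {C} = {C,G} (union, +1)
AGL@4: {C,G} ∪ {A} = {A,C,G} (union, +1)
JZ@4: {G} ∪ {C} = {C,G} (union, +1)
AGJLZ@4: {A,C,G} ∩ {C,G} = {C,G} (intersection, +0)
AGJLXZ@4: {C,G} ∩ {G} = {G} (intersection, +0)
AL@5: {C} ∪ {T} = {C,T} (union, +1)
AGL@5: {C,T} ∪ {A} = {A,C,T} (union, +1)
JZ@5: {A} ∪ {C} = {A,C} (union, +1)
AGJLZ@5: {A,C,T} ∩ {A,C} = {A,C} (intersection, +0)
AGJLXZ@5: {A,C} ∪ {G} = {A,C,G} (union, +1)
AL@6: {G} ∪ {A} = {A,G} (union, +1)
AGL@6: {A,G} ∪ {C} = {A,C,G} (union, +1)
JZ@6: {G} ∪ {C} = {C,G} (union, +1)
AGJLZ@6: {A,C,G} ∩ {C,G} = {C,G} (intersection, +0)
AGJLXZ@6: {C,G} ∪ {A} = {A,C,G} (union, +1)
AL@7: {G} ∩ {G} = {G} (intersection, +0)
AGL@7: {G} ∪ {C} = {C,G} (union, +1)
JZ@7: {A} ∪ {G} = {A,G} (union, +1)
AGJLZ@7: {C,G} ∩ {A,G} = {G} (intersection, +0)
AGJLXZ@7: {G} ∪ {C} = {C,G} (union, +1)
per-site changes: [3, 3, 3, 2, 3, 4, 4, 3]; total = 25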